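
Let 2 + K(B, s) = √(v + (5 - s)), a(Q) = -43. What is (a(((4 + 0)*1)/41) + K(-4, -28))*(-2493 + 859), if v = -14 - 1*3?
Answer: 66994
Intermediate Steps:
v = -17 (v = -14 - 3 = -17)
K(B, s) = -2 + √(-12 - s) (K(B, s) = -2 + √(-17 + (5 - s)) = -2 + √(-12 - s))
(a(((4 + 0)*1)/41) + K(-4, -28))*(-2493 + 859) = (-43 + (-2 + √(-12 - 1*(-28))))*(-2493 + 859) = (-43 + (-2 + √(-12 + 28)))*(-1634) = (-43 + (-2 + √16))*(-1634) = (-43 + (-2 + 4))*(-1634) = (-43 + 2)*(-1634) = -41*(-1634) = 66994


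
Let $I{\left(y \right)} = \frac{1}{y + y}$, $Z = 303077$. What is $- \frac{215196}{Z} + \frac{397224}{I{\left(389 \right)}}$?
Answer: $\frac{93662998301748}{303077} \approx 3.0904 \cdot 10^{8}$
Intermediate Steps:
$I{\left(y \right)} = \frac{1}{2 y}$
$- \frac{215196}{Z} + \frac{397224}{I{\left(389 \right)}} = - \frac{215196}{303077} + \frac{397224}{\frac{1}{2} \cdot \frac{1}{389}} = \left(-215196\right) \frac{1}{303077} + \frac{397224}{\frac{1}{2} \cdot \frac{1}{389}} = - \frac{215196}{303077} + 397224 \frac{1}{\frac{1}{778}} = - \frac{215196}{303077} + 397224 \cdot 778 = - \frac{215196}{303077} + 309040272 = \frac{93662998301748}{303077}$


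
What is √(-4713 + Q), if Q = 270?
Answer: I*√4443 ≈ 66.656*I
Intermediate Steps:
√(-4713 + Q) = √(-4713 + 270) = √(-4443) = I*√4443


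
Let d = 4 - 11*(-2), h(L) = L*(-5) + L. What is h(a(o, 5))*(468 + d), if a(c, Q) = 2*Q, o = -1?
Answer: -19760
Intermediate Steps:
h(L) = -4*L (h(L) = -5*L + L = -4*L)
d = 26 (d = 4 + 22 = 26)
h(a(o, 5))*(468 + d) = (-8*5)*(468 + 26) = -4*10*494 = -40*494 = -19760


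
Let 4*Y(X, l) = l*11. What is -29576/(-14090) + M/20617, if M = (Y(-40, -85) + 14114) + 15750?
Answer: 2054517229/580987060 ≈ 3.5363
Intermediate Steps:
Y(X, l) = 11*l/4 (Y(X, l) = (l*11)/4 = (11*l)/4 = 11*l/4)
M = 118521/4 (M = ((11/4)*(-85) + 14114) + 15750 = (-935/4 + 14114) + 15750 = 55521/4 + 15750 = 118521/4 ≈ 29630.)
-29576/(-14090) + M/20617 = -29576/(-14090) + (118521/4)/20617 = -29576*(-1/14090) + (118521/4)*(1/20617) = 14788/7045 + 118521/82468 = 2054517229/580987060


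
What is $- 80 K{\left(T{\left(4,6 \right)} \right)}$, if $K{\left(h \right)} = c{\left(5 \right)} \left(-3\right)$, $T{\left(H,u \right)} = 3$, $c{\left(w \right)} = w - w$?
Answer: $0$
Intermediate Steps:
$c{\left(w \right)} = 0$
$K{\left(h \right)} = 0$ ($K{\left(h \right)} = 0 \left(-3\right) = 0$)
$- 80 K{\left(T{\left(4,6 \right)} \right)} = \left(-80\right) 0 = 0$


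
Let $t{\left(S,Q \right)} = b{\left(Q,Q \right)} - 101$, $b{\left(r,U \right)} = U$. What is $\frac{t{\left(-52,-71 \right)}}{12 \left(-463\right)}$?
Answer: $\frac{43}{1389} \approx 0.030958$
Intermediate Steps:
$t{\left(S,Q \right)} = -101 + Q$ ($t{\left(S,Q \right)} = Q - 101 = -101 + Q$)
$\frac{t{\left(-52,-71 \right)}}{12 \left(-463\right)} = \frac{-101 - 71}{12 \left(-463\right)} = - \frac{172}{-5556} = \left(-172\right) \left(- \frac{1}{5556}\right) = \frac{43}{1389}$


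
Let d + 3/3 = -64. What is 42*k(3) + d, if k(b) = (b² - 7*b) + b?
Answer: -443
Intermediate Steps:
d = -65 (d = -1 - 64 = -65)
k(b) = b² - 6*b
42*k(3) + d = 42*(3*(-6 + 3)) - 65 = 42*(3*(-3)) - 65 = 42*(-9) - 65 = -378 - 65 = -443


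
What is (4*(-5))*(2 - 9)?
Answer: 140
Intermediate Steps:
(4*(-5))*(2 - 9) = -20*(-7) = 140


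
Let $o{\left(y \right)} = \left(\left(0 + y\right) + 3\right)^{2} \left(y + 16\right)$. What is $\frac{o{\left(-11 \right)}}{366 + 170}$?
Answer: $\frac{40}{67} \approx 0.59702$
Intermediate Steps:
$o{\left(y \right)} = \left(3 + y\right)^{2} \left(16 + y\right)$ ($o{\left(y \right)} = \left(y + 3\right)^{2} \left(16 + y\right) = \left(3 + y\right)^{2} \left(16 + y\right)$)
$\frac{o{\left(-11 \right)}}{366 + 170} = \frac{\left(3 - 11\right)^{2} \left(16 - 11\right)}{366 + 170} = \frac{\left(-8\right)^{2} \cdot 5}{536} = 64 \cdot 5 \cdot \frac{1}{536} = 320 \cdot \frac{1}{536} = \frac{40}{67}$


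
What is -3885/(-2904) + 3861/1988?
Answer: 1577977/481096 ≈ 3.2800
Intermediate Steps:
-3885/(-2904) + 3861/1988 = -3885*(-1/2904) + 3861*(1/1988) = 1295/968 + 3861/1988 = 1577977/481096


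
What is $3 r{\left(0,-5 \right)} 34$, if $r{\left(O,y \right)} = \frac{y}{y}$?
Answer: $102$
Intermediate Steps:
$r{\left(O,y \right)} = 1$
$3 r{\left(0,-5 \right)} 34 = 3 \cdot 1 \cdot 34 = 3 \cdot 34 = 102$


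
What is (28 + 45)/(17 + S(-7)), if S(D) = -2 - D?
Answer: 73/22 ≈ 3.3182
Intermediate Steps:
(28 + 45)/(17 + S(-7)) = (28 + 45)/(17 + (-2 - 1*(-7))) = 73/(17 + (-2 + 7)) = 73/(17 + 5) = 73/22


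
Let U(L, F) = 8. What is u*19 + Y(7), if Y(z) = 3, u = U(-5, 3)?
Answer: 155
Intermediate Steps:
u = 8
u*19 + Y(7) = 8*19 + 3 = 152 + 3 = 155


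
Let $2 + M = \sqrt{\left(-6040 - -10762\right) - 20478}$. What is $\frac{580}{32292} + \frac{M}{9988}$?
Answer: $\frac{716057}{40316562} + \frac{i \sqrt{3939}}{4994} \approx 0.017761 + 0.012567 i$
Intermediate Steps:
$M = -2 + 2 i \sqrt{3939}$ ($M = -2 + \sqrt{\left(-6040 - -10762\right) - 20478} = -2 + \sqrt{\left(-6040 + 10762\right) - 20478} = -2 + \sqrt{4722 - 20478} = -2 + \sqrt{-15756} = -2 + 2 i \sqrt{3939} \approx -2.0 + 125.52 i$)
$\frac{580}{32292} + \frac{M}{9988} = \frac{580}{32292} + \frac{-2 + 2 i \sqrt{3939}}{9988} = 580 \cdot \frac{1}{32292} + \left(-2 + 2 i \sqrt{3939}\right) \frac{1}{9988} = \frac{145}{8073} - \left(\frac{1}{4994} - \frac{i \sqrt{3939}}{4994}\right) = \frac{716057}{40316562} + \frac{i \sqrt{3939}}{4994}$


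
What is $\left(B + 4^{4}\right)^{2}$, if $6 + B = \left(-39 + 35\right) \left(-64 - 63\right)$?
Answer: $574564$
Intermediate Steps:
$B = 502$ ($B = -6 + \left(-39 + 35\right) \left(-64 - 63\right) = -6 - -508 = -6 + 508 = 502$)
$\left(B + 4^{4}\right)^{2} = \left(502 + 4^{4}\right)^{2} = \left(502 + 256\right)^{2} = 758^{2} = 574564$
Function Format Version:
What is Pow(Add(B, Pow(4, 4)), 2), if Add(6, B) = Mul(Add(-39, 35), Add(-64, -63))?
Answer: 574564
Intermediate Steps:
B = 502 (B = Add(-6, Mul(Add(-39, 35), Add(-64, -63))) = Add(-6, Mul(-4, -127)) = Add(-6, 508) = 502)
Pow(Add(B, Pow(4, 4)), 2) = Pow(Add(502, Pow(4, 4)), 2) = Pow(Add(502, 256), 2) = Pow(758, 2) = 574564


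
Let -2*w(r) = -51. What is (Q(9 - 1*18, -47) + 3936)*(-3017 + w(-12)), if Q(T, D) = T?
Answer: -23495241/2 ≈ -1.1748e+7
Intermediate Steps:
w(r) = 51/2 (w(r) = -½*(-51) = 51/2)
(Q(9 - 1*18, -47) + 3936)*(-3017 + w(-12)) = ((9 - 1*18) + 3936)*(-3017 + 51/2) = ((9 - 18) + 3936)*(-5983/2) = (-9 + 3936)*(-5983/2) = 3927*(-5983/2) = -23495241/2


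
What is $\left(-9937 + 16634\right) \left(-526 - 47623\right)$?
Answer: $-322453853$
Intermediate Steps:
$\left(-9937 + 16634\right) \left(-526 - 47623\right) = 6697 \left(-48149\right) = -322453853$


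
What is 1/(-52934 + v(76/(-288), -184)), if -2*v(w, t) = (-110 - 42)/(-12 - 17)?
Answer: -29/1535162 ≈ -1.8891e-5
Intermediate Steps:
v(w, t) = -76/29 (v(w, t) = -(-110 - 42)/(2*(-12 - 17)) = -(-76)/(-29) = -(-76)*(-1)/29 = -1/2*152/29 = -76/29)
1/(-52934 + v(76/(-288), -184)) = 1/(-52934 - 76/29) = 1/(-1535162/29) = -29/1535162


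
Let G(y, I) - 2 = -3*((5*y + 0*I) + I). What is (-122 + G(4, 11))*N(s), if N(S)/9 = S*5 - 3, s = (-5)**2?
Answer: -233874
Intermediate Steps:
s = 25
G(y, I) = 2 - 15*y - 3*I (G(y, I) = 2 - 3*((5*y + 0*I) + I) = 2 - 3*((5*y + 0) + I) = 2 - 3*(5*y + I) = 2 - 3*(I + 5*y) = 2 + (-15*y - 3*I) = 2 - 15*y - 3*I)
N(S) = -27 + 45*S (N(S) = 9*(S*5 - 3) = 9*(5*S - 3) = 9*(-3 + 5*S) = -27 + 45*S)
(-122 + G(4, 11))*N(s) = (-122 + (2 - 15*4 - 3*11))*(-27 + 45*25) = (-122 + (2 - 60 - 33))*(-27 + 1125) = (-122 - 91)*1098 = -213*1098 = -233874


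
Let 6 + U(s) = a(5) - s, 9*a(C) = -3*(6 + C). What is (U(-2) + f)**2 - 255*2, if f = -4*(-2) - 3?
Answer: -4526/9 ≈ -502.89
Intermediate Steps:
a(C) = -2 - C/3 (a(C) = (-3*(6 + C))/9 = (-18 - 3*C)/9 = -2 - C/3)
f = 5 (f = 8 - 3 = 5)
U(s) = -29/3 - s (U(s) = -6 + ((-2 - 1/3*5) - s) = -6 + ((-2 - 5/3) - s) = -6 + (-11/3 - s) = -29/3 - s)
(U(-2) + f)**2 - 255*2 = ((-29/3 - 1*(-2)) + 5)**2 - 255*2 = ((-29/3 + 2) + 5)**2 - 15*34 = (-23/3 + 5)**2 - 510 = (-8/3)**2 - 510 = 64/9 - 510 = -4526/9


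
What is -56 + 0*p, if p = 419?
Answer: -56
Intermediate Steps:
-56 + 0*p = -56 + 0*419 = -56 + 0 = -56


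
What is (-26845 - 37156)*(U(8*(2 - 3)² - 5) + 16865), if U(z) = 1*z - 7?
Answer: -1079120861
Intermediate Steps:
U(z) = -7 + z (U(z) = z - 7 = -7 + z)
(-26845 - 37156)*(U(8*(2 - 3)² - 5) + 16865) = (-26845 - 37156)*((-7 + (8*(2 - 3)² - 5)) + 16865) = -64001*((-7 + (8*(-1)² - 5)) + 16865) = -64001*((-7 + (8*1 - 5)) + 16865) = -64001*((-7 + (8 - 5)) + 16865) = -64001*((-7 + 3) + 16865) = -64001*(-4 + 16865) = -64001*16861 = -1079120861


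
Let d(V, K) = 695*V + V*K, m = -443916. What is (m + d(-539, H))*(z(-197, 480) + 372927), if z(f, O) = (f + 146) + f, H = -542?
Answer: -196171890057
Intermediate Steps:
z(f, O) = 146 + 2*f (z(f, O) = (146 + f) + f = 146 + 2*f)
d(V, K) = 695*V + K*V
(m + d(-539, H))*(z(-197, 480) + 372927) = (-443916 - 539*(695 - 542))*((146 + 2*(-197)) + 372927) = (-443916 - 539*153)*((146 - 394) + 372927) = (-443916 - 82467)*(-248 + 372927) = -526383*372679 = -196171890057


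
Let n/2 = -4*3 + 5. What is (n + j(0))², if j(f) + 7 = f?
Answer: 441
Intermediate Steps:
j(f) = -7 + f
n = -14 (n = 2*(-4*3 + 5) = 2*(-12 + 5) = 2*(-7) = -14)
(n + j(0))² = (-14 + (-7 + 0))² = (-14 - 7)² = (-21)² = 441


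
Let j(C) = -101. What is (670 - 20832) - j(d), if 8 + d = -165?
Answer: -20061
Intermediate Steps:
d = -173 (d = -8 - 165 = -173)
(670 - 20832) - j(d) = (670 - 20832) - 1*(-101) = -20162 + 101 = -20061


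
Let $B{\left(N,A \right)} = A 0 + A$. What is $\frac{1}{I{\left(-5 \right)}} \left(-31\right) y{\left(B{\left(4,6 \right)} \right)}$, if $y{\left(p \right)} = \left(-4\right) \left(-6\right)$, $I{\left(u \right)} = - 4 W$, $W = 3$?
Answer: $62$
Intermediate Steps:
$I{\left(u \right)} = -12$ ($I{\left(u \right)} = \left(-4\right) 3 = -12$)
$B{\left(N,A \right)} = A$ ($B{\left(N,A \right)} = 0 + A = A$)
$y{\left(p \right)} = 24$
$\frac{1}{I{\left(-5 \right)}} \left(-31\right) y{\left(B{\left(4,6 \right)} \right)} = \frac{1}{-12} \left(-31\right) 24 = \left(- \frac{1}{12}\right) \left(-31\right) 24 = \frac{31}{12} \cdot 24 = 62$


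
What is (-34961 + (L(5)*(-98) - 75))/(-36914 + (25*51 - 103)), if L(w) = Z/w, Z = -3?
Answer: 87443/89355 ≈ 0.97860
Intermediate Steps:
L(w) = -3/w
(-34961 + (L(5)*(-98) - 75))/(-36914 + (25*51 - 103)) = (-34961 + (-3/5*(-98) - 75))/(-36914 + (25*51 - 103)) = (-34961 + (-3*⅕*(-98) - 75))/(-36914 + (1275 - 103)) = (-34961 + (-⅗*(-98) - 75))/(-36914 + 1172) = (-34961 + (294/5 - 75))/(-35742) = (-34961 - 81/5)*(-1/35742) = -174886/5*(-1/35742) = 87443/89355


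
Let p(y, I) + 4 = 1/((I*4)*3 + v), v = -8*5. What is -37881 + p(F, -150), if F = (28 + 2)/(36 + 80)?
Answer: -69708401/1840 ≈ -37885.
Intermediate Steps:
v = -40
F = 15/58 (F = 30/116 = 30*(1/116) = 15/58 ≈ 0.25862)
p(y, I) = -4 + 1/(-40 + 12*I) (p(y, I) = -4 + 1/((I*4)*3 - 40) = -4 + 1/((4*I)*3 - 40) = -4 + 1/(12*I - 40) = -4 + 1/(-40 + 12*I))
-37881 + p(F, -150) = -37881 + (161 - 48*(-150))/(4*(-10 + 3*(-150))) = -37881 + (161 + 7200)/(4*(-10 - 450)) = -37881 + (¼)*7361/(-460) = -37881 + (¼)*(-1/460)*7361 = -37881 - 7361/1840 = -69708401/1840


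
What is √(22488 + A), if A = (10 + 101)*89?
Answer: √32367 ≈ 179.91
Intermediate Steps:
A = 9879 (A = 111*89 = 9879)
√(22488 + A) = √(22488 + 9879) = √32367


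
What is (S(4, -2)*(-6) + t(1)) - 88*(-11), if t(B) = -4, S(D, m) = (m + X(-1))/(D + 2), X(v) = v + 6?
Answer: 961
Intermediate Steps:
X(v) = 6 + v
S(D, m) = (5 + m)/(2 + D) (S(D, m) = (m + (6 - 1))/(D + 2) = (m + 5)/(2 + D) = (5 + m)/(2 + D))
(S(4, -2)*(-6) + t(1)) - 88*(-11) = (((5 - 2)/(2 + 4))*(-6) - 4) - 88*(-11) = ((3/6)*(-6) - 4) + 968 = (((1/6)*3)*(-6) - 4) + 968 = ((1/2)*(-6) - 4) + 968 = (-3 - 4) + 968 = -7 + 968 = 961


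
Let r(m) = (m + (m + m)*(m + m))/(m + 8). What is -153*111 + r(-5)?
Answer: -50854/3 ≈ -16951.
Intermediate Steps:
r(m) = (m + 4*m²)/(8 + m) (r(m) = (m + (2*m)*(2*m))/(8 + m) = (m + 4*m²)/(8 + m))
-153*111 + r(-5) = -153*111 - 5*(1 + 4*(-5))/(8 - 5) = -16983 - 5*(1 - 20)/3 = -16983 - 5*⅓*(-19) = -16983 + 95/3 = -50854/3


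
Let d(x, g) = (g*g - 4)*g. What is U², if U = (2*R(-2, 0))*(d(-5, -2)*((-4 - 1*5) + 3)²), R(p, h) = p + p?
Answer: 0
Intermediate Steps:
R(p, h) = 2*p
d(x, g) = g*(-4 + g²) (d(x, g) = (g² - 4)*g = (-4 + g²)*g = g*(-4 + g²))
U = 0 (U = (2*(2*(-2)))*((-2*(-4 + (-2)²))*((-4 - 1*5) + 3)²) = (2*(-4))*((-2*(-4 + 4))*((-4 - 5) + 3)²) = -8*(-2*0)*(-9 + 3)² = -0*(-6)² = -0*36 = -8*0 = 0)
U² = 0² = 0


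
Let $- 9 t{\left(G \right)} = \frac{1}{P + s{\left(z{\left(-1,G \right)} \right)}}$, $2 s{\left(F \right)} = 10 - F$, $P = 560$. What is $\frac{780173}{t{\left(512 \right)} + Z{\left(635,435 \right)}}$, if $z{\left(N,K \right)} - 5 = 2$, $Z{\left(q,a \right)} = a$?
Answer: $\frac{7885208511}{4396543} \approx 1793.5$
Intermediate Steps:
$z{\left(N,K \right)} = 7$ ($z{\left(N,K \right)} = 5 + 2 = 7$)
$s{\left(F \right)} = 5 - \frac{F}{2}$ ($s{\left(F \right)} = \frac{10 - F}{2} = 5 - \frac{F}{2}$)
$t{\left(G \right)} = - \frac{2}{10107}$ ($t{\left(G \right)} = - \frac{1}{9 \left(560 + \left(5 - \frac{7}{2}\right)\right)} = - \frac{1}{9 \left(560 + \frac{3}{2}\right)} = - \frac{1}{9 \cdot \frac{1123}{2}} = \left(- \frac{1}{9}\right) \frac{2}{1123} = - \frac{2}{10107}$)
$\frac{780173}{t{\left(512 \right)} + Z{\left(635,435 \right)}} = \frac{780173}{- \frac{2}{10107} + 435} = \frac{780173}{\frac{4396543}{10107}} = 780173 \cdot \frac{10107}{4396543} = \frac{7885208511}{4396543}$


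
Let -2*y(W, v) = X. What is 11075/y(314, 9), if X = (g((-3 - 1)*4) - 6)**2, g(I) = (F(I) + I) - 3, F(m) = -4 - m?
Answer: -22150/169 ≈ -131.07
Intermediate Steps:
g(I) = -7 (g(I) = ((-4 - I) + I) - 3 = -4 - 3 = -7)
X = 169 (X = (-7 - 6)**2 = (-13)**2 = 169)
y(W, v) = -169/2 (y(W, v) = -1/2*169 = -169/2)
11075/y(314, 9) = 11075/(-169/2) = 11075*(-2/169) = -22150/169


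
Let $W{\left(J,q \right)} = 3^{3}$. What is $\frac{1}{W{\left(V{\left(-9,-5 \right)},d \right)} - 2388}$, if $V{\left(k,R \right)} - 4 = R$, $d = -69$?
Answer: $- \frac{1}{2361} \approx -0.00042355$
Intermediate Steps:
$V{\left(k,R \right)} = 4 + R$
$W{\left(J,q \right)} = 27$
$\frac{1}{W{\left(V{\left(-9,-5 \right)},d \right)} - 2388} = \frac{1}{27 - 2388} = \frac{1}{-2361} = - \frac{1}{2361}$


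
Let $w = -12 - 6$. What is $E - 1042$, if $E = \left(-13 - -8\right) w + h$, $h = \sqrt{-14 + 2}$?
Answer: $-952 + 2 i \sqrt{3} \approx -952.0 + 3.4641 i$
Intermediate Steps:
$w = -18$ ($w = -12 - 6 = -18$)
$h = 2 i \sqrt{3}$ ($h = \sqrt{-12} = 2 i \sqrt{3} \approx 3.4641 i$)
$E = 90 + 2 i \sqrt{3}$ ($E = \left(-13 - -8\right) \left(-18\right) + 2 i \sqrt{3} = \left(-13 + 8\right) \left(-18\right) + 2 i \sqrt{3} = \left(-5\right) \left(-18\right) + 2 i \sqrt{3} = 90 + 2 i \sqrt{3} \approx 90.0 + 3.4641 i$)
$E - 1042 = \left(90 + 2 i \sqrt{3}\right) - 1042 = -952 + 2 i \sqrt{3}$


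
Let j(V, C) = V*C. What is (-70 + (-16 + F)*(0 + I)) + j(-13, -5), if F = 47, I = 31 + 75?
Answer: 3281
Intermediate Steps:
j(V, C) = C*V
I = 106
(-70 + (-16 + F)*(0 + I)) + j(-13, -5) = (-70 + (-16 + 47)*(0 + 106)) - 5*(-13) = (-70 + 31*106) + 65 = (-70 + 3286) + 65 = 3216 + 65 = 3281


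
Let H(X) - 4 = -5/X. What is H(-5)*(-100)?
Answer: -500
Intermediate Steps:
H(X) = 4 - 5/X
H(-5)*(-100) = (4 - 5/(-5))*(-100) = (4 - 5*(-⅕))*(-100) = (4 + 1)*(-100) = 5*(-100) = -500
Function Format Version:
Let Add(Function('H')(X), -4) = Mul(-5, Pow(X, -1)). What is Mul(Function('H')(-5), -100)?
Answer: -500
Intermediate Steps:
Function('H')(X) = Add(4, Mul(-5, Pow(X, -1)))
Mul(Function('H')(-5), -100) = Mul(Add(4, Mul(-5, Pow(-5, -1))), -100) = Mul(Add(4, Mul(-5, Rational(-1, 5))), -100) = Mul(Add(4, 1), -100) = Mul(5, -100) = -500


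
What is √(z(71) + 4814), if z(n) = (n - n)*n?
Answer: √4814 ≈ 69.383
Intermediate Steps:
z(n) = 0 (z(n) = 0*n = 0)
√(z(71) + 4814) = √(0 + 4814) = √4814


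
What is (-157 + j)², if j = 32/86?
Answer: 45360225/1849 ≈ 24532.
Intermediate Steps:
j = 16/43 (j = 32*(1/86) = 16/43 ≈ 0.37209)
(-157 + j)² = (-157 + 16/43)² = (-6735/43)² = 45360225/1849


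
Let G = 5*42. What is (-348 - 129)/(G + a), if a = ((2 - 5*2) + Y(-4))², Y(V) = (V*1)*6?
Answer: -477/1234 ≈ -0.38655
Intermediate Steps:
G = 210
Y(V) = 6*V (Y(V) = V*6 = 6*V)
a = 1024 (a = ((2 - 5*2) + 6*(-4))² = ((2 - 10) - 24)² = (-8 - 24)² = (-32)² = 1024)
(-348 - 129)/(G + a) = (-348 - 129)/(210 + 1024) = -477/1234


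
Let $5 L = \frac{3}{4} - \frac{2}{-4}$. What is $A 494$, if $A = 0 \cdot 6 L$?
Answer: $0$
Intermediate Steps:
$L = \frac{1}{4}$ ($L = \frac{\frac{3}{4} - \frac{2}{-4}}{5} = \frac{3 \cdot \frac{1}{4} - - \frac{1}{2}}{5} = \frac{\frac{3}{4} + \frac{1}{2}}{5} = \frac{1}{5} \cdot \frac{5}{4} = \frac{1}{4} \approx 0.25$)
$A = 0$ ($A = 0 \cdot 6 \cdot \frac{1}{4} = 0 \cdot \frac{1}{4} = 0$)
$A 494 = 0 \cdot 494 = 0$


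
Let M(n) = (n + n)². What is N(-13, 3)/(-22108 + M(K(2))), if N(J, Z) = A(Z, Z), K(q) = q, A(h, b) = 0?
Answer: 0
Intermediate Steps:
N(J, Z) = 0
M(n) = 4*n² (M(n) = (2*n)² = 4*n²)
N(-13, 3)/(-22108 + M(K(2))) = 0/(-22108 + 4*2²) = 0/(-22108 + 4*4) = 0/(-22108 + 16) = 0/(-22092) = 0*(-1/22092) = 0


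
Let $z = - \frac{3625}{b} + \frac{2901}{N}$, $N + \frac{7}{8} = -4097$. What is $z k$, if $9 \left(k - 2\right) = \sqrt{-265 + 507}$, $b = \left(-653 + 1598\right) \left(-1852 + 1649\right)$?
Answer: $- \frac{59769218}{43371909} - \frac{328730699 \sqrt{2}}{390347181} \approx -2.569$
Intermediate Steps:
$N = - \frac{32783}{8}$ ($N = - \frac{7}{8} - 4097 = - \frac{32783}{8} \approx -4097.9$)
$b = -191835$ ($b = 945 \left(-203\right) = -191835$)
$k = 2 + \frac{11 \sqrt{2}}{9}$ ($k = 2 + \frac{\sqrt{-265 + 507}}{9} = 2 + \frac{\sqrt{242}}{9} = 2 + \frac{11 \sqrt{2}}{9} \approx 3.7285$)
$z = - \frac{29884609}{43371909}$ ($z = - \frac{3625}{-191835} + \frac{2901}{- \frac{32783}{8}} = \left(-3625\right) \left(- \frac{1}{191835}\right) + 2901 \left(- \frac{8}{32783}\right) = \frac{25}{1323} - \frac{23208}{32783} = - \frac{29884609}{43371909} \approx -0.68903$)
$z k = - \frac{29884609 \left(2 + \frac{11 \sqrt{2}}{9}\right)}{43371909} = - \frac{59769218}{43371909} - \frac{328730699 \sqrt{2}}{390347181}$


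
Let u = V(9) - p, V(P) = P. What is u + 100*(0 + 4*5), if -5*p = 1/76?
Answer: 763421/380 ≈ 2009.0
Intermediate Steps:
p = -1/380 (p = -⅕/76 = -⅕*1/76 = -1/380 ≈ -0.0026316)
u = 3421/380 (u = 9 - 1*(-1/380) = 9 + 1/380 = 3421/380 ≈ 9.0026)
u + 100*(0 + 4*5) = 3421/380 + 100*(0 + 4*5) = 3421/380 + 100*(0 + 20) = 3421/380 + 100*20 = 3421/380 + 2000 = 763421/380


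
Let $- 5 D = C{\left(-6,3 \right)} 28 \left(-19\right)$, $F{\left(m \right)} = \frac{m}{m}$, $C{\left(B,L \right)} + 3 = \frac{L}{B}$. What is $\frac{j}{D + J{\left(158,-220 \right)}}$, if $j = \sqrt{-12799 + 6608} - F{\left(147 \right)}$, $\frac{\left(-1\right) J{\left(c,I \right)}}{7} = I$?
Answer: $- \frac{5}{5838} + \frac{5 i \sqrt{6191}}{5838} \approx -0.00085646 + 0.067389 i$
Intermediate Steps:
$C{\left(B,L \right)} = -3 + \frac{L}{B}$
$J{\left(c,I \right)} = - 7 I$
$F{\left(m \right)} = 1$
$D = - \frac{1862}{5}$ ($D = - \frac{\left(-3 + \frac{3}{-6}\right) 28 \left(-19\right)}{5} = - \frac{\left(-3 + 3 \left(- \frac{1}{6}\right)\right) 28 \left(-19\right)}{5} = - \frac{\left(-3 - \frac{1}{2}\right) 28 \left(-19\right)}{5} = - \frac{\left(- \frac{7}{2}\right) 28 \left(-19\right)}{5} = - \frac{\left(-98\right) \left(-19\right)}{5} = \left(- \frac{1}{5}\right) 1862 = - \frac{1862}{5} \approx -372.4$)
$j = -1 + i \sqrt{6191}$ ($j = \sqrt{-12799 + 6608} - 1 = \sqrt{-6191} - 1 = i \sqrt{6191} - 1 = -1 + i \sqrt{6191} \approx -1.0 + 78.683 i$)
$\frac{j}{D + J{\left(158,-220 \right)}} = \frac{-1 + i \sqrt{6191}}{- \frac{1862}{5} - -1540} = \frac{-1 + i \sqrt{6191}}{- \frac{1862}{5} + 1540} = \frac{-1 + i \sqrt{6191}}{\frac{5838}{5}} = \left(-1 + i \sqrt{6191}\right) \frac{5}{5838} = - \frac{5}{5838} + \frac{5 i \sqrt{6191}}{5838}$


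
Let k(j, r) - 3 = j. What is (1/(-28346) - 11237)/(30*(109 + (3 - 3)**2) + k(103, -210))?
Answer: -318524003/95696096 ≈ -3.3285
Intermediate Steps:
k(j, r) = 3 + j
(1/(-28346) - 11237)/(30*(109 + (3 - 3)**2) + k(103, -210)) = (1/(-28346) - 11237)/(30*(109 + (3 - 3)**2) + (3 + 103)) = (-1/28346 - 11237)/(30*(109 + 0**2) + 106) = -318524003/(28346*(30*(109 + 0) + 106)) = -318524003/(28346*(30*109 + 106)) = -318524003/(28346*(3270 + 106)) = -318524003/28346/3376 = -318524003/28346*1/3376 = -318524003/95696096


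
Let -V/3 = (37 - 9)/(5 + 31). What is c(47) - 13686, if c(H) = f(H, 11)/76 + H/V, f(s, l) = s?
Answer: -7291339/532 ≈ -13706.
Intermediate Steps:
V = -7/3 (V = -3*(37 - 9)/(5 + 31) = -84/36 = -3*7/9 = -7/3 ≈ -2.3333)
c(H) = -221*H/532 (c(H) = H/76 + H/(-7/3) = H*(1/76) + H*(-3/7) = H/76 - 3*H/7 = -221*H/532)
c(47) - 13686 = -221/532*47 - 13686 = -10387/532 - 13686 = -7291339/532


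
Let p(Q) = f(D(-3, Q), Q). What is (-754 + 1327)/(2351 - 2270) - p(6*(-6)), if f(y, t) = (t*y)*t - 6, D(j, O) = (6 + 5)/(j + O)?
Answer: 132893/351 ≈ 378.61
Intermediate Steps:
D(j, O) = 11/(O + j)
f(y, t) = -6 + y*t² (f(y, t) = y*t² - 6 = -6 + y*t²)
p(Q) = -6 + 11*Q²/(-3 + Q) (p(Q) = -6 + (11/(Q - 3))*Q² = -6 + (11/(-3 + Q))*Q² = -6 + 11*Q²/(-3 + Q))
(-754 + 1327)/(2351 - 2270) - p(6*(-6)) = (-754 + 1327)/(2351 - 2270) - (18 - 36*(-6) + 11*(6*(-6))²)/(-3 + 6*(-6)) = 573/81 - (18 - 6*(-36) + 11*(-36)²)/(-3 - 36) = 573*(1/81) - (18 + 216 + 11*1296)/(-39) = 191/27 - (-1)*(18 + 216 + 14256)/39 = 191/27 - (-1)*14490/39 = 191/27 - 1*(-4830/13) = 191/27 + 4830/13 = 132893/351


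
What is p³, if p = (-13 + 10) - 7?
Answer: -1000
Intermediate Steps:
p = -10 (p = -3 - 7 = -10)
p³ = (-10)³ = -1000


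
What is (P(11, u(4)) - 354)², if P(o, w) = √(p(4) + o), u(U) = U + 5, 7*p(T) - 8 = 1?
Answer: (2478 - √602)²/49 ≈ 1.2285e+5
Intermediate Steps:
p(T) = 9/7 (p(T) = 8/7 + (⅐)*1 = 8/7 + ⅐ = 9/7)
u(U) = 5 + U
P(o, w) = √(9/7 + o)
(P(11, u(4)) - 354)² = (√(63 + 49*11)/7 - 354)² = (√(63 + 539)/7 - 354)² = (√602/7 - 354)² = (-354 + √602/7)²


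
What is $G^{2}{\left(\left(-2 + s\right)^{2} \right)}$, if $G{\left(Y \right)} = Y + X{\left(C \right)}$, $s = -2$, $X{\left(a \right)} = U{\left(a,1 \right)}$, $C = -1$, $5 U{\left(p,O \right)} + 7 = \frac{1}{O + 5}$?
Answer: $\frac{192721}{900} \approx 214.13$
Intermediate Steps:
$U{\left(p,O \right)} = - \frac{7}{5} + \frac{1}{5 \left(5 + O\right)}$ ($U{\left(p,O \right)} = - \frac{7}{5} + \frac{1}{5 \left(O + 5\right)} = - \frac{7}{5} + \frac{1}{5 \left(5 + O\right)}$)
$X{\left(a \right)} = - \frac{41}{30}$ ($X{\left(a \right)} = \frac{-34 - 7}{5 \left(5 + 1\right)} = \frac{-34 - 7}{5 \cdot 6} = \frac{1}{5} \cdot \frac{1}{6} \left(-41\right) = - \frac{41}{30}$)
$G{\left(Y \right)} = - \frac{41}{30} + Y$ ($G{\left(Y \right)} = Y - \frac{41}{30} = - \frac{41}{30} + Y$)
$G^{2}{\left(\left(-2 + s\right)^{2} \right)} = \left(- \frac{41}{30} + \left(-2 - 2\right)^{2}\right)^{2} = \left(- \frac{41}{30} + \left(-4\right)^{2}\right)^{2} = \left(- \frac{41}{30} + 16\right)^{2} = \left(\frac{439}{30}\right)^{2} = \frac{192721}{900}$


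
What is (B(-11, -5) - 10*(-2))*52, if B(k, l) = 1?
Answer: 1092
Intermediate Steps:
(B(-11, -5) - 10*(-2))*52 = (1 - 10*(-2))*52 = (1 + 20)*52 = 21*52 = 1092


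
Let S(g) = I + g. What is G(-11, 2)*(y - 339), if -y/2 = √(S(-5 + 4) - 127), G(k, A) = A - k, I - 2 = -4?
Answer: -4407 - 26*I*√130 ≈ -4407.0 - 296.45*I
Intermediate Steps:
I = -2 (I = 2 - 4 = -2)
S(g) = -2 + g
y = -2*I*√130 (y = -2*√((-2 + (-5 + 4)) - 127) = -2*√((-2 - 1) - 127) = -2*√(-3 - 127) = -2*I*√130 ≈ -22.803*I)
G(-11, 2)*(y - 339) = (2 - 1*(-11))*(-2*I*√130 - 339) = (2 + 11)*(-339 - 2*I*√130) = 13*(-339 - 2*I*√130) = -4407 - 26*I*√130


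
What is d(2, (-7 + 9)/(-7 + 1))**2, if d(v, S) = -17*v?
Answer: 1156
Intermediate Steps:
d(2, (-7 + 9)/(-7 + 1))**2 = (-17*2)**2 = (-34)**2 = 1156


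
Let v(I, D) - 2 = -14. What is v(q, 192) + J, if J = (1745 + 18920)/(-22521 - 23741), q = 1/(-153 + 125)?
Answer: -575809/46262 ≈ -12.447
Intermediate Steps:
q = -1/28 (q = 1/(-28) = -1/28 ≈ -0.035714)
v(I, D) = -12 (v(I, D) = 2 - 14 = -12)
J = -20665/46262 (J = 20665/(-46262) = 20665*(-1/46262) = -20665/46262 ≈ -0.44669)
v(q, 192) + J = -12 - 20665/46262 = -575809/46262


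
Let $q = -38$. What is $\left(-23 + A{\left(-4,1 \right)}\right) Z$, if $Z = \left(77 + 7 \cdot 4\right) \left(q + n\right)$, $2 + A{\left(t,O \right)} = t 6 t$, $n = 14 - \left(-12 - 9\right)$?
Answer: $-22365$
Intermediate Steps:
$n = 35$ ($n = 14 - -21 = 14 + 21 = 35$)
$A{\left(t,O \right)} = -2 + 6 t^{2}$ ($A{\left(t,O \right)} = -2 + t 6 t = -2 + 6 t t = -2 + 6 t^{2}$)
$Z = -315$ ($Z = \left(77 + 7 \cdot 4\right) \left(-38 + 35\right) = \left(77 + 28\right) \left(-3\right) = 105 \left(-3\right) = -315$)
$\left(-23 + A{\left(-4,1 \right)}\right) Z = \left(-23 - \left(2 - 6 \left(-4\right)^{2}\right)\right) \left(-315\right) = \left(-23 + \left(-2 + 6 \cdot 16\right)\right) \left(-315\right) = \left(-23 + \left(-2 + 96\right)\right) \left(-315\right) = \left(-23 + 94\right) \left(-315\right) = 71 \left(-315\right) = -22365$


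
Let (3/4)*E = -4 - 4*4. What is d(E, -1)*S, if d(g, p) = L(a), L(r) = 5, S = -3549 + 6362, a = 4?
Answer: 14065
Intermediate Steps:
E = -80/3 (E = 4*(-4 - 4*4)/3 = 4*(-4 - 16)/3 = (4/3)*(-20) = -80/3 ≈ -26.667)
S = 2813
d(g, p) = 5
d(E, -1)*S = 5*2813 = 14065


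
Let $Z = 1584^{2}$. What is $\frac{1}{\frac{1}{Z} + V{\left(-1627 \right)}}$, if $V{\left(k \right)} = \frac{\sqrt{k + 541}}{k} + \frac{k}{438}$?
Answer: $- \frac{329879198702866575806208}{1225409489511088675778473} + \frac{54582570223998271488 i \sqrt{1086}}{1225409489511088675778473} \approx -0.2692 + 0.0014679 i$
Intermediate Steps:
$V{\left(k \right)} = \frac{k}{438} + \frac{\sqrt{541 + k}}{k}$ ($V{\left(k \right)} = \frac{\sqrt{541 + k}}{k} + k \frac{1}{438} = \frac{\sqrt{541 + k}}{k} + \frac{k}{438} = \frac{k}{438} + \frac{\sqrt{541 + k}}{k}$)
$Z = 2509056$
$\frac{1}{\frac{1}{Z} + V{\left(-1627 \right)}} = \frac{1}{\frac{1}{2509056} + \left(\frac{1}{438} \left(-1627\right) + \frac{\sqrt{541 - 1627}}{-1627}\right)} = \frac{1}{\frac{1}{2509056} - \left(\frac{1627}{438} + \frac{\sqrt{-1086}}{1627}\right)} = \frac{1}{\frac{1}{2509056} - \left(\frac{1627}{438} + \frac{i \sqrt{1086}}{1627}\right)} = \frac{1}{- \frac{680372279}{183161088} - \frac{i \sqrt{1086}}{1627}}$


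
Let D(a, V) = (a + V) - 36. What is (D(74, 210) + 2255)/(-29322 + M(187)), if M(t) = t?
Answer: -2503/29135 ≈ -0.085910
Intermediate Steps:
D(a, V) = -36 + V + a (D(a, V) = (V + a) - 36 = -36 + V + a)
(D(74, 210) + 2255)/(-29322 + M(187)) = ((-36 + 210 + 74) + 2255)/(-29322 + 187) = (248 + 2255)/(-29135) = 2503*(-1/29135) = -2503/29135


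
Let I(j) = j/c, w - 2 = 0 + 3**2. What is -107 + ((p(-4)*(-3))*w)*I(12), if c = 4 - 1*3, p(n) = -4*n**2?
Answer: 25237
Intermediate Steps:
w = 11 (w = 2 + (0 + 3**2) = 2 + (0 + 9) = 2 + 9 = 11)
c = 1 (c = 4 - 3 = 1)
I(j) = j (I(j) = j/1 = j*1 = j)
-107 + ((p(-4)*(-3))*w)*I(12) = -107 + ((-4*(-4)**2*(-3))*11)*12 = -107 + ((-4*16*(-3))*11)*12 = -107 + (-64*(-3)*11)*12 = -107 + (192*11)*12 = -107 + 2112*12 = -107 + 25344 = 25237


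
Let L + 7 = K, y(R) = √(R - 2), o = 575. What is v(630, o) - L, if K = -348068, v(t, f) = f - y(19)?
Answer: 348650 - √17 ≈ 3.4865e+5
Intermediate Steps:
y(R) = √(-2 + R)
v(t, f) = f - √17 (v(t, f) = f - √(-2 + 19) = f - √17)
L = -348075 (L = -7 - 348068 = -348075)
v(630, o) - L = (575 - √17) - 1*(-348075) = (575 - √17) + 348075 = 348650 - √17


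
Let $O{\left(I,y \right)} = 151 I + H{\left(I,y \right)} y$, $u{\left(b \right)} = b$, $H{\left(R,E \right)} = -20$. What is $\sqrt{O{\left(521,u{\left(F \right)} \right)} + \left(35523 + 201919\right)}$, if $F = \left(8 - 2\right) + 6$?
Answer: $3 \sqrt{35097} \approx 562.03$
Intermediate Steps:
$F = 12$ ($F = 6 + 6 = 12$)
$O{\left(I,y \right)} = - 20 y + 151 I$ ($O{\left(I,y \right)} = 151 I - 20 y = - 20 y + 151 I$)
$\sqrt{O{\left(521,u{\left(F \right)} \right)} + \left(35523 + 201919\right)} = \sqrt{\left(\left(-20\right) 12 + 151 \cdot 521\right) + \left(35523 + 201919\right)} = \sqrt{\left(-240 + 78671\right) + 237442} = \sqrt{78431 + 237442} = \sqrt{315873} = 3 \sqrt{35097}$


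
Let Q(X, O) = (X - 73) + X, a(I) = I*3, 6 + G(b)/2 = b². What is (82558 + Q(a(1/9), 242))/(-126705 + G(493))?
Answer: 247457/1078143 ≈ 0.22952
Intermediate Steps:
G(b) = -12 + 2*b²
a(I) = 3*I
Q(X, O) = -73 + 2*X (Q(X, O) = (-73 + X) + X = -73 + 2*X)
(82558 + Q(a(1/9), 242))/(-126705 + G(493)) = (82558 + (-73 + 2*(3/9)))/(-126705 + (-12 + 2*493²)) = (82558 + (-73 + 2*(3*(⅑))))/(-126705 + (-12 + 2*243049)) = (82558 + (-73 + 2*(⅓)))/(-126705 + (-12 + 486098)) = (82558 + (-73 + ⅔))/(-126705 + 486086) = (82558 - 217/3)/359381 = (247457/3)*(1/359381) = 247457/1078143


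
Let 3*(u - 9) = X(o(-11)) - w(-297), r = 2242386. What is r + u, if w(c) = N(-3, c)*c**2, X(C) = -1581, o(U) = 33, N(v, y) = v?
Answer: 2330077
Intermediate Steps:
w(c) = -3*c**2
u = 87691 (u = 9 + (-1581 - (-3)*(-297)**2)/3 = 9 + (-1581 - (-3)*88209)/3 = 9 + (-1581 - 1*(-264627))/3 = 9 + (-1581 + 264627)/3 = 9 + (1/3)*263046 = 9 + 87682 = 87691)
r + u = 2242386 + 87691 = 2330077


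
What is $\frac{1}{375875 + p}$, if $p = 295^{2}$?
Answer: $\frac{1}{462900} \approx 2.1603 \cdot 10^{-6}$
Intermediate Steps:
$p = 87025$
$\frac{1}{375875 + p} = \frac{1}{375875 + 87025} = \frac{1}{462900}$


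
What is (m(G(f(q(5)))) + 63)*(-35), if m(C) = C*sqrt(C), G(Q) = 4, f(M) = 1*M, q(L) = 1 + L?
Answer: -2485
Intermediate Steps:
f(M) = M
m(C) = C**(3/2)
(m(G(f(q(5)))) + 63)*(-35) = (4**(3/2) + 63)*(-35) = (8 + 63)*(-35) = 71*(-35) = -2485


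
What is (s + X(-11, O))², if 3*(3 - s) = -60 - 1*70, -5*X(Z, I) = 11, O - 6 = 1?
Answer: 438244/225 ≈ 1947.8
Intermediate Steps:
O = 7 (O = 6 + 1 = 7)
X(Z, I) = -11/5 (X(Z, I) = -⅕*11 = -11/5)
s = 139/3 (s = 3 - (-60 - 1*70)/3 = 3 - (-60 - 70)/3 = 3 - ⅓*(-130) = 3 + 130/3 = 139/3 ≈ 46.333)
(s + X(-11, O))² = (139/3 - 11/5)² = (662/15)² = 438244/225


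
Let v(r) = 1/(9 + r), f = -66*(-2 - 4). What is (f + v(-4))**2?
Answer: 3924361/25 ≈ 1.5697e+5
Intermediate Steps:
f = 396 (f = -66*(-6) = -11*(-36) = 396)
(f + v(-4))**2 = (396 + 1/(9 - 4))**2 = (396 + 1/5)**2 = (1981/5)**2 = 3924361/25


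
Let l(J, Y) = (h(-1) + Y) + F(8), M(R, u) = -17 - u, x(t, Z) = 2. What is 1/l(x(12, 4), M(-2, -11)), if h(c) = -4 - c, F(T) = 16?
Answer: ⅐ ≈ 0.14286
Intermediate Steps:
l(J, Y) = 13 + Y (l(J, Y) = ((-4 - 1*(-1)) + Y) + 16 = ((-4 + 1) + Y) + 16 = (-3 + Y) + 16 = 13 + Y)
1/l(x(12, 4), M(-2, -11)) = 1/(13 + (-17 - 1*(-11))) = 1/(13 + (-17 + 11)) = 1/(13 - 6) = 1/7 = ⅐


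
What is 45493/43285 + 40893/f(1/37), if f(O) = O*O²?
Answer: 89658520234258/43285 ≈ 2.0714e+9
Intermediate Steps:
f(O) = O³
45493/43285 + 40893/f(1/37) = 45493/43285 + 40893/((1/37)³) = 45493*(1/43285) + 40893/((1/37)³) = 45493/43285 + 40893/(1/50653) = 45493/43285 + 40893*50653 = 45493/43285 + 2071353129 = 89658520234258/43285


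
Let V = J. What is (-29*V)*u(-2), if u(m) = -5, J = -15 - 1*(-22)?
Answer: 1015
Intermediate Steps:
J = 7 (J = -15 + 22 = 7)
V = 7
(-29*V)*u(-2) = -29*7*(-5) = -203*(-5) = 1015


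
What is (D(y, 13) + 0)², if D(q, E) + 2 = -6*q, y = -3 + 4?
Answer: 64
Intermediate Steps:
y = 1
D(q, E) = -2 - 6*q
(D(y, 13) + 0)² = ((-2 - 6*1) + 0)² = ((-2 - 6) + 0)² = (-8 + 0)² = (-8)² = 64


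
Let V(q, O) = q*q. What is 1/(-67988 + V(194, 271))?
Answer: -1/30352 ≈ -3.2947e-5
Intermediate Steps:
V(q, O) = q²
1/(-67988 + V(194, 271)) = 1/(-67988 + 194²) = 1/(-67988 + 37636) = 1/(-30352) = -1/30352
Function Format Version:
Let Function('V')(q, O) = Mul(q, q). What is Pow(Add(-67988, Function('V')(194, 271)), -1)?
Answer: Rational(-1, 30352) ≈ -3.2947e-5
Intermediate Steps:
Function('V')(q, O) = Pow(q, 2)
Pow(Add(-67988, Function('V')(194, 271)), -1) = Pow(Add(-67988, Pow(194, 2)), -1) = Pow(Add(-67988, 37636), -1) = Pow(-30352, -1) = Rational(-1, 30352)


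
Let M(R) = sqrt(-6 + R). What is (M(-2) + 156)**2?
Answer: 24328 + 624*I*sqrt(2) ≈ 24328.0 + 882.47*I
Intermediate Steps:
(M(-2) + 156)**2 = (sqrt(-6 - 2) + 156)**2 = (sqrt(-8) + 156)**2 = (2*I*sqrt(2) + 156)**2 = (156 + 2*I*sqrt(2))**2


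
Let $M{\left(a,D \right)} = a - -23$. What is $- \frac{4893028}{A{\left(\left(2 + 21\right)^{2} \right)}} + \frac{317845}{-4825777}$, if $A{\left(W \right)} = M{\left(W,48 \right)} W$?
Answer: $- \frac{538760801489}{32026488414} \approx -16.822$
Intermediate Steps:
$M{\left(a,D \right)} = 23 + a$ ($M{\left(a,D \right)} = a + 23 = 23 + a$)
$A{\left(W \right)} = W \left(23 + W\right)$ ($A{\left(W \right)} = \left(23 + W\right) W = W \left(23 + W\right)$)
$- \frac{4893028}{A{\left(\left(2 + 21\right)^{2} \right)}} + \frac{317845}{-4825777} = - \frac{4893028}{\left(2 + 21\right)^{2} \left(23 + \left(2 + 21\right)^{2}\right)} + \frac{317845}{-4825777} = - \frac{4893028}{23^{2} \left(23 + 23^{2}\right)} + 317845 \left(- \frac{1}{4825777}\right) = - \frac{4893028}{529 \left(23 + 529\right)} - \frac{28895}{438707} = - \frac{4893028}{529 \cdot 552} - \frac{28895}{438707} = - \frac{4893028}{292008} - \frac{28895}{438707} = \left(-4893028\right) \frac{1}{292008} - \frac{28895}{438707} = - \frac{1223257}{73002} - \frac{28895}{438707} = - \frac{538760801489}{32026488414}$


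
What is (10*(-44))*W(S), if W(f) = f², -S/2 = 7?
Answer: -86240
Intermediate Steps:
S = -14 (S = -2*7 = -14)
(10*(-44))*W(S) = (10*(-44))*(-14)² = -440*196 = -86240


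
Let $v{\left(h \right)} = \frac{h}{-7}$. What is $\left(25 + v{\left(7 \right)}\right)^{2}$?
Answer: $576$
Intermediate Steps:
$v{\left(h \right)} = - \frac{h}{7}$ ($v{\left(h \right)} = h \left(- \frac{1}{7}\right) = - \frac{h}{7}$)
$\left(25 + v{\left(7 \right)}\right)^{2} = \left(25 - 1\right)^{2} = 24^{2} = 576$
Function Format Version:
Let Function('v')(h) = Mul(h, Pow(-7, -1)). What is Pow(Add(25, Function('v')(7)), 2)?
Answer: 576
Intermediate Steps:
Function('v')(h) = Mul(Rational(-1, 7), h) (Function('v')(h) = Mul(h, Rational(-1, 7)) = Mul(Rational(-1, 7), h))
Pow(Add(25, Function('v')(7)), 2) = Pow(Add(25, Mul(Rational(-1, 7), 7)), 2) = Pow(Add(25, -1), 2) = Pow(24, 2) = 576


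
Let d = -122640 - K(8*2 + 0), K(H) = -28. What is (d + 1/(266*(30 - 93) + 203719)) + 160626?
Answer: 7107135455/186961 ≈ 38014.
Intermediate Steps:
d = -122612 (d = -122640 - 1*(-28) = -122640 + 28 = -122612)
(d + 1/(266*(30 - 93) + 203719)) + 160626 = (-122612 + 1/(266*(30 - 93) + 203719)) + 160626 = (-122612 + 1/(266*(-63) + 203719)) + 160626 = (-122612 + 1/(-16758 + 203719)) + 160626 = (-122612 + 1/186961) + 160626 = -22923662131/186961 + 160626 = 7107135455/186961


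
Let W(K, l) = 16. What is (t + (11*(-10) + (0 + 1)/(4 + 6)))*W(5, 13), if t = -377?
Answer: -38952/5 ≈ -7790.4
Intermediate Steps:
(t + (11*(-10) + (0 + 1)/(4 + 6)))*W(5, 13) = (-377 + (11*(-10) + (0 + 1)/(4 + 6)))*16 = (-377 + (-110 + 1/10))*16 = (-377 + (-110 + 1*(⅒)))*16 = (-377 + (-110 + ⅒))*16 = (-377 - 1099/10)*16 = -4869/10*16 = -38952/5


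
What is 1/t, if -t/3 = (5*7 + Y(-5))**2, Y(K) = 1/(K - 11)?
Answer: -256/937443 ≈ -0.00027308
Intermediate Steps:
Y(K) = 1/(-11 + K)
t = -937443/256 (t = -3*(5*7 + 1/(-11 - 5))**2 = -3*(35 + 1/(-16))**2 = -3*(35 - 1/16)**2 = -3*(559/16)**2 = -3*312481/256 = -937443/256 ≈ -3661.9)
1/t = 1/(-937443/256) = -256/937443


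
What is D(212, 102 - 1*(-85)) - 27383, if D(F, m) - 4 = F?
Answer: -27167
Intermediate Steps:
D(F, m) = 4 + F
D(212, 102 - 1*(-85)) - 27383 = (4 + 212) - 27383 = 216 - 27383 = -27167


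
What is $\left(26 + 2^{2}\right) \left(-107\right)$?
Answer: $-3210$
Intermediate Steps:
$\left(26 + 2^{2}\right) \left(-107\right) = \left(26 + 4\right) \left(-107\right) = 30 \left(-107\right) = -3210$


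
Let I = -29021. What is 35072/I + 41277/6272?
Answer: 977928233/182019712 ≈ 5.3727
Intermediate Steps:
35072/I + 41277/6272 = 35072/(-29021) + 41277/6272 = 35072*(-1/29021) + 41277*(1/6272) = -35072/29021 + 41277/6272 = 977928233/182019712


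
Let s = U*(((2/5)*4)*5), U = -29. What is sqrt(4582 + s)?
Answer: 5*sqrt(174) ≈ 65.955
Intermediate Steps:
s = -232 (s = -29*(2/5)*4*5 = -232*5/5 = -29*8 = -232)
sqrt(4582 + s) = sqrt(4582 - 232) = sqrt(4350) = 5*sqrt(174)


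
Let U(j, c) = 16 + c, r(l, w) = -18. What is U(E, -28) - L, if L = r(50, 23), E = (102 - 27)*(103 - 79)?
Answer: 6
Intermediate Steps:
E = 1800 (E = 75*24 = 1800)
L = -18
U(E, -28) - L = (16 - 28) - 1*(-18) = -12 + 18 = 6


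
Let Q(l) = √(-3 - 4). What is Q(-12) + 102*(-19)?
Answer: -1938 + I*√7 ≈ -1938.0 + 2.6458*I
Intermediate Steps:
Q(l) = I*√7 (Q(l) = √(-7) = I*√7)
Q(-12) + 102*(-19) = I*√7 + 102*(-19) = I*√7 - 1938 = -1938 + I*√7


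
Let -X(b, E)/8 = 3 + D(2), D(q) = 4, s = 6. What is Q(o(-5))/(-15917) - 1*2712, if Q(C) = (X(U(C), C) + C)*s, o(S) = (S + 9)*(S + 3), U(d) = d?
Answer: -43166520/15917 ≈ -2712.0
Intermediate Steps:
X(b, E) = -56 (X(b, E) = -8*(3 + 4) = -8*7 = -56)
o(S) = (3 + S)*(9 + S) (o(S) = (9 + S)*(3 + S) = (3 + S)*(9 + S))
Q(C) = -336 + 6*C (Q(C) = (-56 + C)*6 = -336 + 6*C)
Q(o(-5))/(-15917) - 1*2712 = (-336 + 6*(27 + (-5)² + 12*(-5)))/(-15917) - 1*2712 = (-336 + 6*(27 + 25 - 60))*(-1/15917) - 2712 = (-336 + 6*(-8))*(-1/15917) - 2712 = (-336 - 48)*(-1/15917) - 2712 = -384*(-1/15917) - 2712 = 384/15917 - 2712 = -43166520/15917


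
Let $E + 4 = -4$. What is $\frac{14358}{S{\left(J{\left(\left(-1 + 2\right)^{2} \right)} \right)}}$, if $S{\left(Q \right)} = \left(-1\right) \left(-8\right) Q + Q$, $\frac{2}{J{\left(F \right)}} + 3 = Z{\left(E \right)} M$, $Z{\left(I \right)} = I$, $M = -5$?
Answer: $\frac{88541}{3} \approx 29514.0$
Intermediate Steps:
$E = -8$ ($E = -4 - 4 = -8$)
$J{\left(F \right)} = \frac{2}{37}$ ($J{\left(F \right)} = \frac{2}{-3 - -40} = \frac{2}{-3 + 40} = \frac{2}{37}$)
$S{\left(Q \right)} = 9 Q$ ($S{\left(Q \right)} = 8 Q + Q = 9 Q$)
$\frac{14358}{S{\left(J{\left(\left(-1 + 2\right)^{2} \right)} \right)}} = \frac{14358}{9 \cdot \frac{2}{37}} = \frac{14358}{\frac{18}{37}} = 14358 \cdot \frac{37}{18} = \frac{88541}{3}$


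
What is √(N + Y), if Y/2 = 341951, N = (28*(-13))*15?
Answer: √678442 ≈ 823.68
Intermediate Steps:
N = -5460 (N = -364*15 = -5460)
Y = 683902 (Y = 2*341951 = 683902)
√(N + Y) = √(-5460 + 683902) = √678442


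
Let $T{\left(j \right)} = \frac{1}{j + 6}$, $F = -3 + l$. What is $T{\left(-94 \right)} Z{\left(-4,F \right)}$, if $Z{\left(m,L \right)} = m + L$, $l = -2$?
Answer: $\frac{9}{88} \approx 0.10227$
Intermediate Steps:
$F = -5$ ($F = -3 - 2 = -5$)
$T{\left(j \right)} = \frac{1}{6 + j}$
$Z{\left(m,L \right)} = L + m$
$T{\left(-94 \right)} Z{\left(-4,F \right)} = \frac{-5 - 4}{6 - 94} = \frac{1}{-88} \left(-9\right) = \left(- \frac{1}{88}\right) \left(-9\right) = \frac{9}{88}$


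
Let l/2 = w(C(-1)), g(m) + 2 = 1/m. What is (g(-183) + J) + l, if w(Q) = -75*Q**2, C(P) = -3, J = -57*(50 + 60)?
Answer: -1394827/183 ≈ -7622.0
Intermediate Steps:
J = -6270 (J = -57*110 = -6270)
g(m) = -2 + 1/m
l = -1350 (l = 2*(-75*(-3)**2) = 2*(-75*9) = 2*(-675) = -1350)
(g(-183) + J) + l = ((-2 + 1/(-183)) - 6270) - 1350 = ((-2 - 1/183) - 6270) - 1350 = (-367/183 - 6270) - 1350 = -1147777/183 - 1350 = -1394827/183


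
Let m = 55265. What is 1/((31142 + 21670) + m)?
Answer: 1/108077 ≈ 9.2527e-6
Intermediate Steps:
1/((31142 + 21670) + m) = 1/((31142 + 21670) + 55265) = 1/(52812 + 55265) = 1/108077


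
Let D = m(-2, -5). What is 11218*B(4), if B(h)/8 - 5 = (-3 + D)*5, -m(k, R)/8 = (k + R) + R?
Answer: 42179680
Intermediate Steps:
m(k, R) = -16*R - 8*k (m(k, R) = -8*((k + R) + R) = -8*((R + k) + R) = -8*(k + 2*R) = -16*R - 8*k)
D = 96 (D = -16*(-5) - 8*(-2) = 80 + 16 = 96)
B(h) = 3760 (B(h) = 40 + 8*((-3 + 96)*5) = 40 + 8*(93*5) = 40 + 8*465 = 40 + 3720 = 3760)
11218*B(4) = 11218*3760 = 42179680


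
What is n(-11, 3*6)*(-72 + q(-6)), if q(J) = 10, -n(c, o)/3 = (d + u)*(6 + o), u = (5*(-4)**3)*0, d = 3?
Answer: 13392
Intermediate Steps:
u = 0 (u = (5*(-64))*0 = -320*0 = 0)
n(c, o) = -54 - 9*o (n(c, o) = -3*(3 + 0)*(6 + o) = -9*(6 + o) = -3*(18 + 3*o) = -54 - 9*o)
n(-11, 3*6)*(-72 + q(-6)) = (-54 - 27*6)*(-72 + 10) = (-54 - 9*18)*(-62) = (-54 - 162)*(-62) = -216*(-62) = 13392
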